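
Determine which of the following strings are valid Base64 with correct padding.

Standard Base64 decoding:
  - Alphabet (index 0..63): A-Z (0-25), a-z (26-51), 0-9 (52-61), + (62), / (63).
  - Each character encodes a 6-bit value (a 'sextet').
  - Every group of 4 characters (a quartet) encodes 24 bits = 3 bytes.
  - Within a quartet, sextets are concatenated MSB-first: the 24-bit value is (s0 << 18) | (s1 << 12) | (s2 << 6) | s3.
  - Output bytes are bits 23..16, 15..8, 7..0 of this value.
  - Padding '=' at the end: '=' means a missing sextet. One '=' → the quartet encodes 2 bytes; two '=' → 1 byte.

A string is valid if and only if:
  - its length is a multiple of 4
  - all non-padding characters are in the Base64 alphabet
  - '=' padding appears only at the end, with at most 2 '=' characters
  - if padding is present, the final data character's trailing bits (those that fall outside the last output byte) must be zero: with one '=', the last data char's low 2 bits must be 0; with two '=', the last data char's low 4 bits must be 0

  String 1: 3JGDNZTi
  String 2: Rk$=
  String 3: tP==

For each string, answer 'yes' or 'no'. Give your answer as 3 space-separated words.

String 1: '3JGDNZTi' → valid
String 2: 'Rk$=' → invalid (bad char(s): ['$'])
String 3: 'tP==' → invalid (bad trailing bits)

Answer: yes no no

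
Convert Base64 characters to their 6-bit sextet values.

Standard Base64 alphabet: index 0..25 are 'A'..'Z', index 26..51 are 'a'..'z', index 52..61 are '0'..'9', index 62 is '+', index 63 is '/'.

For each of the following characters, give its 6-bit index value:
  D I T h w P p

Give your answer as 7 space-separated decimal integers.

'D': A..Z range, ord('D') − ord('A') = 3
'I': A..Z range, ord('I') − ord('A') = 8
'T': A..Z range, ord('T') − ord('A') = 19
'h': a..z range, 26 + ord('h') − ord('a') = 33
'w': a..z range, 26 + ord('w') − ord('a') = 48
'P': A..Z range, ord('P') − ord('A') = 15
'p': a..z range, 26 + ord('p') − ord('a') = 41

Answer: 3 8 19 33 48 15 41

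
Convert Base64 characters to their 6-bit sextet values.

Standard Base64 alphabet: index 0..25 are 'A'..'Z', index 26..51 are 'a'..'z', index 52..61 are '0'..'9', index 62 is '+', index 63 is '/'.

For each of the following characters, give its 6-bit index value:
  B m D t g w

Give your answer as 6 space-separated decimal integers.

Answer: 1 38 3 45 32 48

Derivation:
'B': A..Z range, ord('B') − ord('A') = 1
'm': a..z range, 26 + ord('m') − ord('a') = 38
'D': A..Z range, ord('D') − ord('A') = 3
't': a..z range, 26 + ord('t') − ord('a') = 45
'g': a..z range, 26 + ord('g') − ord('a') = 32
'w': a..z range, 26 + ord('w') − ord('a') = 48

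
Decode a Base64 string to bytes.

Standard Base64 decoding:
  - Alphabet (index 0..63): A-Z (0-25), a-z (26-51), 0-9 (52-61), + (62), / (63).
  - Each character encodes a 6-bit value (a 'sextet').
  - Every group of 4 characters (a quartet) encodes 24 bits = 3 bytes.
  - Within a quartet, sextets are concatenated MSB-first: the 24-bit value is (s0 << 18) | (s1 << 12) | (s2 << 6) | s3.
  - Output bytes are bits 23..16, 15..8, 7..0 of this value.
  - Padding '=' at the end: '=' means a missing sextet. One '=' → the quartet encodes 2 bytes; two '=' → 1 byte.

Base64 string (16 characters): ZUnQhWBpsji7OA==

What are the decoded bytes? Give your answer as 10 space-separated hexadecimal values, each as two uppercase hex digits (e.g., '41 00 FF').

After char 0 ('Z'=25): chars_in_quartet=1 acc=0x19 bytes_emitted=0
After char 1 ('U'=20): chars_in_quartet=2 acc=0x654 bytes_emitted=0
After char 2 ('n'=39): chars_in_quartet=3 acc=0x19527 bytes_emitted=0
After char 3 ('Q'=16): chars_in_quartet=4 acc=0x6549D0 -> emit 65 49 D0, reset; bytes_emitted=3
After char 4 ('h'=33): chars_in_quartet=1 acc=0x21 bytes_emitted=3
After char 5 ('W'=22): chars_in_quartet=2 acc=0x856 bytes_emitted=3
After char 6 ('B'=1): chars_in_quartet=3 acc=0x21581 bytes_emitted=3
After char 7 ('p'=41): chars_in_quartet=4 acc=0x856069 -> emit 85 60 69, reset; bytes_emitted=6
After char 8 ('s'=44): chars_in_quartet=1 acc=0x2C bytes_emitted=6
After char 9 ('j'=35): chars_in_quartet=2 acc=0xB23 bytes_emitted=6
After char 10 ('i'=34): chars_in_quartet=3 acc=0x2C8E2 bytes_emitted=6
After char 11 ('7'=59): chars_in_quartet=4 acc=0xB238BB -> emit B2 38 BB, reset; bytes_emitted=9
After char 12 ('O'=14): chars_in_quartet=1 acc=0xE bytes_emitted=9
After char 13 ('A'=0): chars_in_quartet=2 acc=0x380 bytes_emitted=9
Padding '==': partial quartet acc=0x380 -> emit 38; bytes_emitted=10

Answer: 65 49 D0 85 60 69 B2 38 BB 38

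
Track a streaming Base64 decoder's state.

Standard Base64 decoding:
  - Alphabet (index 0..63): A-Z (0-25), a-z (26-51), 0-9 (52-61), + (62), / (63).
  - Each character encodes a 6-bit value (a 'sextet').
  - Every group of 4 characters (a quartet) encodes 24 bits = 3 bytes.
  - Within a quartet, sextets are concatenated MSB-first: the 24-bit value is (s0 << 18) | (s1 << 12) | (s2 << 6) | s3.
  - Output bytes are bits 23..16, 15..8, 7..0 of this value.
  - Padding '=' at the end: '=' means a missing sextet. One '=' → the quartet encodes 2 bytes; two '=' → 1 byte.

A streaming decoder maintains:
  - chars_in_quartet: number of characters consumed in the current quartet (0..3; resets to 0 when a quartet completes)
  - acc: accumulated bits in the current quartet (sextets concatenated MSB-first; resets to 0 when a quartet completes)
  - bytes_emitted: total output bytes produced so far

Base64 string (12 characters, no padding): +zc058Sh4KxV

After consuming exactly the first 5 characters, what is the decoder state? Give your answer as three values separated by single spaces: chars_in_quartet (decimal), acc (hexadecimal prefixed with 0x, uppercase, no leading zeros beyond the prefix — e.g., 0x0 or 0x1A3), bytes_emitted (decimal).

After char 0 ('+'=62): chars_in_quartet=1 acc=0x3E bytes_emitted=0
After char 1 ('z'=51): chars_in_quartet=2 acc=0xFB3 bytes_emitted=0
After char 2 ('c'=28): chars_in_quartet=3 acc=0x3ECDC bytes_emitted=0
After char 3 ('0'=52): chars_in_quartet=4 acc=0xFB3734 -> emit FB 37 34, reset; bytes_emitted=3
After char 4 ('5'=57): chars_in_quartet=1 acc=0x39 bytes_emitted=3

Answer: 1 0x39 3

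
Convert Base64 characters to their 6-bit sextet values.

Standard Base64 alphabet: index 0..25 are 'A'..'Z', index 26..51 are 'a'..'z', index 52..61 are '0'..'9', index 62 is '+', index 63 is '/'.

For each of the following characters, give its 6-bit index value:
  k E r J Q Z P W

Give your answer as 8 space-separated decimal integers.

'k': a..z range, 26 + ord('k') − ord('a') = 36
'E': A..Z range, ord('E') − ord('A') = 4
'r': a..z range, 26 + ord('r') − ord('a') = 43
'J': A..Z range, ord('J') − ord('A') = 9
'Q': A..Z range, ord('Q') − ord('A') = 16
'Z': A..Z range, ord('Z') − ord('A') = 25
'P': A..Z range, ord('P') − ord('A') = 15
'W': A..Z range, ord('W') − ord('A') = 22

Answer: 36 4 43 9 16 25 15 22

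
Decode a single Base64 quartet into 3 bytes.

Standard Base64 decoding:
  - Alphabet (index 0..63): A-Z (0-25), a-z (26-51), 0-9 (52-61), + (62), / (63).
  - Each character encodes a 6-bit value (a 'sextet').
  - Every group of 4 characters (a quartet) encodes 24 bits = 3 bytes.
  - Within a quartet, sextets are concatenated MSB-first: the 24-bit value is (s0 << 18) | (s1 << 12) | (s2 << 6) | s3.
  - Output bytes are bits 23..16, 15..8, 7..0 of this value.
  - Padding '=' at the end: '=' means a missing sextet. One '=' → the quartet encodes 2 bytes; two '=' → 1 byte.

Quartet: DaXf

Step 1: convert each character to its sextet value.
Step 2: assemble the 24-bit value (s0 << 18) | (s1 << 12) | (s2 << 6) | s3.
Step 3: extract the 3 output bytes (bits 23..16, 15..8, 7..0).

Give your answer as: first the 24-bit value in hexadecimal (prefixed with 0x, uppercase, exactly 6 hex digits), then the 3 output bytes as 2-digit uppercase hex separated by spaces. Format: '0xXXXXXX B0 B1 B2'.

Sextets: D=3, a=26, X=23, f=31
24-bit: (3<<18) | (26<<12) | (23<<6) | 31
      = 0x0C0000 | 0x01A000 | 0x0005C0 | 0x00001F
      = 0x0DA5DF
Bytes: (v>>16)&0xFF=0D, (v>>8)&0xFF=A5, v&0xFF=DF

Answer: 0x0DA5DF 0D A5 DF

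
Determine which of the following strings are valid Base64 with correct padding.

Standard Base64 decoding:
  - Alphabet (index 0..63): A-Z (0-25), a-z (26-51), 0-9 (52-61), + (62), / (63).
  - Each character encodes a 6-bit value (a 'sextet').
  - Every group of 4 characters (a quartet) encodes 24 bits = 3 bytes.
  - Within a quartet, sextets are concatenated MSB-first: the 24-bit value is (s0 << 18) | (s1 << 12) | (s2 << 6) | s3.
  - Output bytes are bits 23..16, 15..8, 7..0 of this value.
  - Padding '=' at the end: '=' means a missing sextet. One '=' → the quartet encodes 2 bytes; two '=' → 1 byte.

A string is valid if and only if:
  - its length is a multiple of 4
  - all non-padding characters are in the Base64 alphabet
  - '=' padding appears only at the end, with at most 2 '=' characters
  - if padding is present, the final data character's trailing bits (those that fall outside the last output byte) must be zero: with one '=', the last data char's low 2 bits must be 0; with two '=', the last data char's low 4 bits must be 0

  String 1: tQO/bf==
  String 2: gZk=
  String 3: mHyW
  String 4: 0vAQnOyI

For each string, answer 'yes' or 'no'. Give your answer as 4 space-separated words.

Answer: no yes yes yes

Derivation:
String 1: 'tQO/bf==' → invalid (bad trailing bits)
String 2: 'gZk=' → valid
String 3: 'mHyW' → valid
String 4: '0vAQnOyI' → valid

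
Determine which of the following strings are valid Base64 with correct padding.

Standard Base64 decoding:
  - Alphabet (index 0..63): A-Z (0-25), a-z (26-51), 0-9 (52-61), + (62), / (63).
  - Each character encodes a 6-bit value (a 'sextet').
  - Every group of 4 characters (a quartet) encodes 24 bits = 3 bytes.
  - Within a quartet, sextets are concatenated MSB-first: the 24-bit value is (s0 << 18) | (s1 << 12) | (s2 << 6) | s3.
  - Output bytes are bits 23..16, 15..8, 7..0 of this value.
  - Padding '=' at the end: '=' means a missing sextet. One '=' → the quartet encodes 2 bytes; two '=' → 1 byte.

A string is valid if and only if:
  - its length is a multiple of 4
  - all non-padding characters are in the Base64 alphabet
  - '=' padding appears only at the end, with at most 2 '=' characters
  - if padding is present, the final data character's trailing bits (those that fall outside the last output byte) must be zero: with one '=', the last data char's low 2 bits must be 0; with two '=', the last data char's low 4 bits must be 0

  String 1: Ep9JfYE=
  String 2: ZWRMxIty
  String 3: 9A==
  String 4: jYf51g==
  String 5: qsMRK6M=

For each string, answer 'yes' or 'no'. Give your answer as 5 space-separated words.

Answer: yes yes yes yes yes

Derivation:
String 1: 'Ep9JfYE=' → valid
String 2: 'ZWRMxIty' → valid
String 3: '9A==' → valid
String 4: 'jYf51g==' → valid
String 5: 'qsMRK6M=' → valid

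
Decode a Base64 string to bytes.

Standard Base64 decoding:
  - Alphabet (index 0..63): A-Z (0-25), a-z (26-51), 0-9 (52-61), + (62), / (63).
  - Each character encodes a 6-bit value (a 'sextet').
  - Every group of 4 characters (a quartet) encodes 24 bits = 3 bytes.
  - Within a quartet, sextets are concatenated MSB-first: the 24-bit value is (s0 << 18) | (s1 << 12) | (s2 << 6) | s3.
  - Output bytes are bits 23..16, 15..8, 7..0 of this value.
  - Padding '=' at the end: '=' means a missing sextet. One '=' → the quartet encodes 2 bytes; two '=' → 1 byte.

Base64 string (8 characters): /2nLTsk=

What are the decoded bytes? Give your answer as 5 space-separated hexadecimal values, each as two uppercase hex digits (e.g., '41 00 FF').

Answer: FF 69 CB 4E C9

Derivation:
After char 0 ('/'=63): chars_in_quartet=1 acc=0x3F bytes_emitted=0
After char 1 ('2'=54): chars_in_quartet=2 acc=0xFF6 bytes_emitted=0
After char 2 ('n'=39): chars_in_quartet=3 acc=0x3FDA7 bytes_emitted=0
After char 3 ('L'=11): chars_in_quartet=4 acc=0xFF69CB -> emit FF 69 CB, reset; bytes_emitted=3
After char 4 ('T'=19): chars_in_quartet=1 acc=0x13 bytes_emitted=3
After char 5 ('s'=44): chars_in_quartet=2 acc=0x4EC bytes_emitted=3
After char 6 ('k'=36): chars_in_quartet=3 acc=0x13B24 bytes_emitted=3
Padding '=': partial quartet acc=0x13B24 -> emit 4E C9; bytes_emitted=5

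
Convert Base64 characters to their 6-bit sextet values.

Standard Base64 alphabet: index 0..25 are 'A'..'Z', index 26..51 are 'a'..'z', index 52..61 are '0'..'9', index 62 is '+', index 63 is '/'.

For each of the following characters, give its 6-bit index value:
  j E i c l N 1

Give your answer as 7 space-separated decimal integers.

'j': a..z range, 26 + ord('j') − ord('a') = 35
'E': A..Z range, ord('E') − ord('A') = 4
'i': a..z range, 26 + ord('i') − ord('a') = 34
'c': a..z range, 26 + ord('c') − ord('a') = 28
'l': a..z range, 26 + ord('l') − ord('a') = 37
'N': A..Z range, ord('N') − ord('A') = 13
'1': 0..9 range, 52 + ord('1') − ord('0') = 53

Answer: 35 4 34 28 37 13 53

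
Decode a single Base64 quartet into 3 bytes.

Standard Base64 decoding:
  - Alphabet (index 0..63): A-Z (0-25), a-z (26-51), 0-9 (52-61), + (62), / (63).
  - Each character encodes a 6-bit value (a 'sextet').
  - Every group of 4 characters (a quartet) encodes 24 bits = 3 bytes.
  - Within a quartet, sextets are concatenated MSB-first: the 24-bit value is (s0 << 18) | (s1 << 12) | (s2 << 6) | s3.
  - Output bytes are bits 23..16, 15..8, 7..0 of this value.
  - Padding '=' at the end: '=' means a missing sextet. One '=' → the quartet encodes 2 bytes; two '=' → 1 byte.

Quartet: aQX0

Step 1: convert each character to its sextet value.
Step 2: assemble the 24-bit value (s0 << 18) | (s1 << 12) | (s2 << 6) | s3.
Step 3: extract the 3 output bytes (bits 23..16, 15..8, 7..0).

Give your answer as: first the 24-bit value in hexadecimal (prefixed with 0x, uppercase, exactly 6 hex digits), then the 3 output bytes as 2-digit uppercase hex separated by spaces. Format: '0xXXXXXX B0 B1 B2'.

Sextets: a=26, Q=16, X=23, 0=52
24-bit: (26<<18) | (16<<12) | (23<<6) | 52
      = 0x680000 | 0x010000 | 0x0005C0 | 0x000034
      = 0x6905F4
Bytes: (v>>16)&0xFF=69, (v>>8)&0xFF=05, v&0xFF=F4

Answer: 0x6905F4 69 05 F4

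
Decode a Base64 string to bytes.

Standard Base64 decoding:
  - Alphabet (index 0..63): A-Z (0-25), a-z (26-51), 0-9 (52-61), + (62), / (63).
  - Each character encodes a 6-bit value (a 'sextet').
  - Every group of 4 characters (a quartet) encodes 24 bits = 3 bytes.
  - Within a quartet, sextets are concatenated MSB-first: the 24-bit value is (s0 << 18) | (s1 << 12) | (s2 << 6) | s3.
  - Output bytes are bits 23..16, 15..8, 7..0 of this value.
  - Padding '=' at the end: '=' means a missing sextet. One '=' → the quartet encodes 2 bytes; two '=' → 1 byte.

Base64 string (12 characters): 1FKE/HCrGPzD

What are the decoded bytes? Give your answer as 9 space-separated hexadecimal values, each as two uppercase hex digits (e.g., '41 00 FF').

Answer: D4 52 84 FC 70 AB 18 FC C3

Derivation:
After char 0 ('1'=53): chars_in_quartet=1 acc=0x35 bytes_emitted=0
After char 1 ('F'=5): chars_in_quartet=2 acc=0xD45 bytes_emitted=0
After char 2 ('K'=10): chars_in_quartet=3 acc=0x3514A bytes_emitted=0
After char 3 ('E'=4): chars_in_quartet=4 acc=0xD45284 -> emit D4 52 84, reset; bytes_emitted=3
After char 4 ('/'=63): chars_in_quartet=1 acc=0x3F bytes_emitted=3
After char 5 ('H'=7): chars_in_quartet=2 acc=0xFC7 bytes_emitted=3
After char 6 ('C'=2): chars_in_quartet=3 acc=0x3F1C2 bytes_emitted=3
After char 7 ('r'=43): chars_in_quartet=4 acc=0xFC70AB -> emit FC 70 AB, reset; bytes_emitted=6
After char 8 ('G'=6): chars_in_quartet=1 acc=0x6 bytes_emitted=6
After char 9 ('P'=15): chars_in_quartet=2 acc=0x18F bytes_emitted=6
After char 10 ('z'=51): chars_in_quartet=3 acc=0x63F3 bytes_emitted=6
After char 11 ('D'=3): chars_in_quartet=4 acc=0x18FCC3 -> emit 18 FC C3, reset; bytes_emitted=9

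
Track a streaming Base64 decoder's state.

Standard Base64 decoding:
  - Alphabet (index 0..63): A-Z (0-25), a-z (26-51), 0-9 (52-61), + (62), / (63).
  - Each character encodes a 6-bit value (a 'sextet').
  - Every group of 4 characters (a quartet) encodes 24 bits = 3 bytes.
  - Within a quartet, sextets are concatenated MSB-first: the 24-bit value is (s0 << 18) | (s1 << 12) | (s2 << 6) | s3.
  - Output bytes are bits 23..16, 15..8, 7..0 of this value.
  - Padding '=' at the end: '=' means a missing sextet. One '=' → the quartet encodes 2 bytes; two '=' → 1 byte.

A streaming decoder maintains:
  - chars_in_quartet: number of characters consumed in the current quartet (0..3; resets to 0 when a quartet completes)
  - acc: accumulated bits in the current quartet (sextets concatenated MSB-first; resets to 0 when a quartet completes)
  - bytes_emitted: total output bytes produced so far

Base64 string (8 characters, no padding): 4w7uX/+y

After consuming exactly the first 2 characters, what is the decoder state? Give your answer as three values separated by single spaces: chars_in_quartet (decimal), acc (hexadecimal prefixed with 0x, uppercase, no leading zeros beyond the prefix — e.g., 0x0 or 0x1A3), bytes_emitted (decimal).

Answer: 2 0xE30 0

Derivation:
After char 0 ('4'=56): chars_in_quartet=1 acc=0x38 bytes_emitted=0
After char 1 ('w'=48): chars_in_quartet=2 acc=0xE30 bytes_emitted=0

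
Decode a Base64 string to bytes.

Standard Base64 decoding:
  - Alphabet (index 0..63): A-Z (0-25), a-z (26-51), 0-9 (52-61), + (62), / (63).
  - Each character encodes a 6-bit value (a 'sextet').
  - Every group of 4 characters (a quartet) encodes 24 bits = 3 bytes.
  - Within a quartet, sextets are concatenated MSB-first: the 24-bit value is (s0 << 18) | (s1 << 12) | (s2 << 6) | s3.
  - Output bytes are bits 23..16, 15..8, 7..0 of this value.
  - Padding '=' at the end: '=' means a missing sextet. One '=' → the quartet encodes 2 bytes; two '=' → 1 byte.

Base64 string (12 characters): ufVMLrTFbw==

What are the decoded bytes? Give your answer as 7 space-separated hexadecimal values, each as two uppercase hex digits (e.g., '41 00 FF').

Answer: B9 F5 4C 2E B4 C5 6F

Derivation:
After char 0 ('u'=46): chars_in_quartet=1 acc=0x2E bytes_emitted=0
After char 1 ('f'=31): chars_in_quartet=2 acc=0xB9F bytes_emitted=0
After char 2 ('V'=21): chars_in_quartet=3 acc=0x2E7D5 bytes_emitted=0
After char 3 ('M'=12): chars_in_quartet=4 acc=0xB9F54C -> emit B9 F5 4C, reset; bytes_emitted=3
After char 4 ('L'=11): chars_in_quartet=1 acc=0xB bytes_emitted=3
After char 5 ('r'=43): chars_in_quartet=2 acc=0x2EB bytes_emitted=3
After char 6 ('T'=19): chars_in_quartet=3 acc=0xBAD3 bytes_emitted=3
After char 7 ('F'=5): chars_in_quartet=4 acc=0x2EB4C5 -> emit 2E B4 C5, reset; bytes_emitted=6
After char 8 ('b'=27): chars_in_quartet=1 acc=0x1B bytes_emitted=6
After char 9 ('w'=48): chars_in_quartet=2 acc=0x6F0 bytes_emitted=6
Padding '==': partial quartet acc=0x6F0 -> emit 6F; bytes_emitted=7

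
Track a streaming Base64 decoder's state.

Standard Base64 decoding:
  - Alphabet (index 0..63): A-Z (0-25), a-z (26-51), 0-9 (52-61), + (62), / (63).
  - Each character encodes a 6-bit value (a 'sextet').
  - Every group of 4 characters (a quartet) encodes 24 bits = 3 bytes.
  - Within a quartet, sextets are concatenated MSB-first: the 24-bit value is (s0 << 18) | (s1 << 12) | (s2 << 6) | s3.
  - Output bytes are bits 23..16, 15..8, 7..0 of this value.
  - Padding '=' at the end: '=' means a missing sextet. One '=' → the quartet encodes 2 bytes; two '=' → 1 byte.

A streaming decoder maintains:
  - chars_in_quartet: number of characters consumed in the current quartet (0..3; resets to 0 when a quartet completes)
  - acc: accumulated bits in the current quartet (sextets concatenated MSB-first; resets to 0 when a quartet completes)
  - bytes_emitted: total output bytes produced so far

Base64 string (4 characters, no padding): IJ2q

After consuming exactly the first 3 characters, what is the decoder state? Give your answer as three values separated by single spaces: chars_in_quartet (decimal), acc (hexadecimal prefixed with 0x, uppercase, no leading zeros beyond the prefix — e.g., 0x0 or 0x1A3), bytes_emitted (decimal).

Answer: 3 0x8276 0

Derivation:
After char 0 ('I'=8): chars_in_quartet=1 acc=0x8 bytes_emitted=0
After char 1 ('J'=9): chars_in_quartet=2 acc=0x209 bytes_emitted=0
After char 2 ('2'=54): chars_in_quartet=3 acc=0x8276 bytes_emitted=0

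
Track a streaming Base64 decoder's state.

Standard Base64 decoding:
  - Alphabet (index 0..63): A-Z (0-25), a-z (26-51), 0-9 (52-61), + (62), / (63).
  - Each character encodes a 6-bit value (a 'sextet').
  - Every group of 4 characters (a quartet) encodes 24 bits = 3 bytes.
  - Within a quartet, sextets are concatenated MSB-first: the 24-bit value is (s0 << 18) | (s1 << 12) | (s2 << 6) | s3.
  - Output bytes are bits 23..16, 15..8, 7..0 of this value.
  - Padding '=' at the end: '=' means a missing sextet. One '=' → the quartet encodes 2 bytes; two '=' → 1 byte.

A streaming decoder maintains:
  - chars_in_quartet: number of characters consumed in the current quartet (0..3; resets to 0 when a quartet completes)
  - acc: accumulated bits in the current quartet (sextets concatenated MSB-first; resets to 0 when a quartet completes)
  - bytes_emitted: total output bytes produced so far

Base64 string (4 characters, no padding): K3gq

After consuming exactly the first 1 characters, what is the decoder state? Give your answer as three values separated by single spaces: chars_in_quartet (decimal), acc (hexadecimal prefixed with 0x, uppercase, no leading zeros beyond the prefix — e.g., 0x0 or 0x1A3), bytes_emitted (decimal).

Answer: 1 0xA 0

Derivation:
After char 0 ('K'=10): chars_in_quartet=1 acc=0xA bytes_emitted=0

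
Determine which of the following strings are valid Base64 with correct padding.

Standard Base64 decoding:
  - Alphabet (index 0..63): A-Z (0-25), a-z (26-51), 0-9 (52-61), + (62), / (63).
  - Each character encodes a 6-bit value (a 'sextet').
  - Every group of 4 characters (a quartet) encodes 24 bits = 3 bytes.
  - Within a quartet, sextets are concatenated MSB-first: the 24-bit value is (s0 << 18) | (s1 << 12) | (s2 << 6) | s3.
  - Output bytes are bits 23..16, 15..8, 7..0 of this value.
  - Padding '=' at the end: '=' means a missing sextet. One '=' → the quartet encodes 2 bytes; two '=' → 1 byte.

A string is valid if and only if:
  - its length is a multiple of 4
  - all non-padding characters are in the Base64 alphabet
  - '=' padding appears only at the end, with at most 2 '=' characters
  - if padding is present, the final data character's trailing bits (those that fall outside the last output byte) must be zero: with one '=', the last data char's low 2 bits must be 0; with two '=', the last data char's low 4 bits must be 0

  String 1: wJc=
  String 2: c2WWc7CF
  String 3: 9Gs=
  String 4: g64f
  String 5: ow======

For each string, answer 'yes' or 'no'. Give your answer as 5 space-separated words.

String 1: 'wJc=' → valid
String 2: 'c2WWc7CF' → valid
String 3: '9Gs=' → valid
String 4: 'g64f' → valid
String 5: 'ow======' → invalid (6 pad chars (max 2))

Answer: yes yes yes yes no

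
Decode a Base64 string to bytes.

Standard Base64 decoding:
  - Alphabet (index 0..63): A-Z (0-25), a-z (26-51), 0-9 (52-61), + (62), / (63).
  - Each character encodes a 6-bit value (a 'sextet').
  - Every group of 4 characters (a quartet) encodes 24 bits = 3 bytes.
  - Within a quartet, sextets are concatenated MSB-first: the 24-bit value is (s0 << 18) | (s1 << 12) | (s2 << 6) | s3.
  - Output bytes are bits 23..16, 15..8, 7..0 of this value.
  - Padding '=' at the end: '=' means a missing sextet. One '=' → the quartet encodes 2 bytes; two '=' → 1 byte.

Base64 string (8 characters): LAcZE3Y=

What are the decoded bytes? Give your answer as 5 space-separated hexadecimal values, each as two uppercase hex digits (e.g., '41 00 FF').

After char 0 ('L'=11): chars_in_quartet=1 acc=0xB bytes_emitted=0
After char 1 ('A'=0): chars_in_quartet=2 acc=0x2C0 bytes_emitted=0
After char 2 ('c'=28): chars_in_quartet=3 acc=0xB01C bytes_emitted=0
After char 3 ('Z'=25): chars_in_quartet=4 acc=0x2C0719 -> emit 2C 07 19, reset; bytes_emitted=3
After char 4 ('E'=4): chars_in_quartet=1 acc=0x4 bytes_emitted=3
After char 5 ('3'=55): chars_in_quartet=2 acc=0x137 bytes_emitted=3
After char 6 ('Y'=24): chars_in_quartet=3 acc=0x4DD8 bytes_emitted=3
Padding '=': partial quartet acc=0x4DD8 -> emit 13 76; bytes_emitted=5

Answer: 2C 07 19 13 76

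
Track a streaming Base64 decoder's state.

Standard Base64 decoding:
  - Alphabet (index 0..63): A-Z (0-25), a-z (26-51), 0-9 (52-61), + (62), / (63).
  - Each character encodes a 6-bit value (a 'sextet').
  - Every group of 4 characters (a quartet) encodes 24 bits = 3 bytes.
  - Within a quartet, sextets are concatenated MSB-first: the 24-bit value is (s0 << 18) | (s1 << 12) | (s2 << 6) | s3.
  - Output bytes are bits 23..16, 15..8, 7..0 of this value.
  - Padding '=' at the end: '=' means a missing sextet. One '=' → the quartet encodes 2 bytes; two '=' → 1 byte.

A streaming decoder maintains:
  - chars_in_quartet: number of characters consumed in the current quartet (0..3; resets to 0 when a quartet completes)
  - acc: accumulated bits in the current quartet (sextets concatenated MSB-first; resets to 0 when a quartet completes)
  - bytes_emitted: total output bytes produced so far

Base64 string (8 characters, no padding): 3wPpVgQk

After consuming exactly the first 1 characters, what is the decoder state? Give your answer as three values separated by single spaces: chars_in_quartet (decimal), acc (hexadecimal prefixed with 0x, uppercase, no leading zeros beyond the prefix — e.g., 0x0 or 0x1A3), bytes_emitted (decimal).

Answer: 1 0x37 0

Derivation:
After char 0 ('3'=55): chars_in_quartet=1 acc=0x37 bytes_emitted=0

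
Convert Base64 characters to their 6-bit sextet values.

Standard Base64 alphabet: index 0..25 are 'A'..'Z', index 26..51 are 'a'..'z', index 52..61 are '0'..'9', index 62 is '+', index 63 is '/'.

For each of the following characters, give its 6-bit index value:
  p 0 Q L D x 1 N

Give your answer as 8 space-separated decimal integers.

'p': a..z range, 26 + ord('p') − ord('a') = 41
'0': 0..9 range, 52 + ord('0') − ord('0') = 52
'Q': A..Z range, ord('Q') − ord('A') = 16
'L': A..Z range, ord('L') − ord('A') = 11
'D': A..Z range, ord('D') − ord('A') = 3
'x': a..z range, 26 + ord('x') − ord('a') = 49
'1': 0..9 range, 52 + ord('1') − ord('0') = 53
'N': A..Z range, ord('N') − ord('A') = 13

Answer: 41 52 16 11 3 49 53 13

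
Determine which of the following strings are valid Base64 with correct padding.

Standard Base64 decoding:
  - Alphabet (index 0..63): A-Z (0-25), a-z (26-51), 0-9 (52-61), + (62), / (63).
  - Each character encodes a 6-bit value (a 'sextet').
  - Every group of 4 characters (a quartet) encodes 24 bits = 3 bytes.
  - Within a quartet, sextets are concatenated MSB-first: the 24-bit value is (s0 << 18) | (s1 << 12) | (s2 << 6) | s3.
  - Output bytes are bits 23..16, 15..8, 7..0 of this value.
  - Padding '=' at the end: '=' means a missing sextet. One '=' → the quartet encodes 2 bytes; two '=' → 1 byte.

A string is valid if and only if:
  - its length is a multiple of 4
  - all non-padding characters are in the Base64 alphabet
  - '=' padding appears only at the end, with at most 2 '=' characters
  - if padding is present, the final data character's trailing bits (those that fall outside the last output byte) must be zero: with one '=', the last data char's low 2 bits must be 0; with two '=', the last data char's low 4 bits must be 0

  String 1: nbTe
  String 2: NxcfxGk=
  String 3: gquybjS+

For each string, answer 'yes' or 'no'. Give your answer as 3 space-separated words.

Answer: yes yes yes

Derivation:
String 1: 'nbTe' → valid
String 2: 'NxcfxGk=' → valid
String 3: 'gquybjS+' → valid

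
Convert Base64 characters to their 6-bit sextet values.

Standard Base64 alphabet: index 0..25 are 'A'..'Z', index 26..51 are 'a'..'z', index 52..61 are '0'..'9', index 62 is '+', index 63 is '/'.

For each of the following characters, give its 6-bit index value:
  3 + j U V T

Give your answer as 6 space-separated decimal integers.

Answer: 55 62 35 20 21 19

Derivation:
'3': 0..9 range, 52 + ord('3') − ord('0') = 55
'+': index 62
'j': a..z range, 26 + ord('j') − ord('a') = 35
'U': A..Z range, ord('U') − ord('A') = 20
'V': A..Z range, ord('V') − ord('A') = 21
'T': A..Z range, ord('T') − ord('A') = 19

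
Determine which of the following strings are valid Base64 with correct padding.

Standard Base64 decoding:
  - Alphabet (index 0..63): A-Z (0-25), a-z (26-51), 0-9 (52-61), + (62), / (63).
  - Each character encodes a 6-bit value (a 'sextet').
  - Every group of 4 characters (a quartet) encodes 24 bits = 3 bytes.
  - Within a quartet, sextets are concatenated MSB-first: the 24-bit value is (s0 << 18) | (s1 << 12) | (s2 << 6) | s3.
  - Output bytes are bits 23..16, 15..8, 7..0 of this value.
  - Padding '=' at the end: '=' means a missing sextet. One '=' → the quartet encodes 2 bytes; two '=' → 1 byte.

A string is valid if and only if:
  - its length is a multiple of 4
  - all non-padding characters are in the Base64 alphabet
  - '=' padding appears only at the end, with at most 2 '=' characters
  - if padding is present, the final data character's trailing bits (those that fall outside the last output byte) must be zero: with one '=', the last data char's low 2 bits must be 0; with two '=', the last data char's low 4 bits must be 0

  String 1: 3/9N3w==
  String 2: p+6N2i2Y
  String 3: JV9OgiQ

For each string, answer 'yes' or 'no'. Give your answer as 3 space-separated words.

String 1: '3/9N3w==' → valid
String 2: 'p+6N2i2Y' → valid
String 3: 'JV9OgiQ' → invalid (len=7 not mult of 4)

Answer: yes yes no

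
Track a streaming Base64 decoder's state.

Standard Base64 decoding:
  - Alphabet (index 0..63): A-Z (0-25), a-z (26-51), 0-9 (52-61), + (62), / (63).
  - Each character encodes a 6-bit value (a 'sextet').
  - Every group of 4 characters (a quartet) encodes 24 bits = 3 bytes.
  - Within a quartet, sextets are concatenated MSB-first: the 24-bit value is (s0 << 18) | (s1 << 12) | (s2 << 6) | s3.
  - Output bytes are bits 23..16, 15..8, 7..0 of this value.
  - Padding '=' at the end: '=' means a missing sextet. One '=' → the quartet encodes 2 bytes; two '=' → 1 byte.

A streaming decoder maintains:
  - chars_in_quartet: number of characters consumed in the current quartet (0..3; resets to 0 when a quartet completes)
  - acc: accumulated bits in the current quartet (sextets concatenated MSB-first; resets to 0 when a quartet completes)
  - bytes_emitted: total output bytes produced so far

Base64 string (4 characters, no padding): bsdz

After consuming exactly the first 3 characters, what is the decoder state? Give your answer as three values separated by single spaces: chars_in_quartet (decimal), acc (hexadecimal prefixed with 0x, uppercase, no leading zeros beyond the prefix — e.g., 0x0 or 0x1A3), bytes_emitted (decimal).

Answer: 3 0x1BB1D 0

Derivation:
After char 0 ('b'=27): chars_in_quartet=1 acc=0x1B bytes_emitted=0
After char 1 ('s'=44): chars_in_quartet=2 acc=0x6EC bytes_emitted=0
After char 2 ('d'=29): chars_in_quartet=3 acc=0x1BB1D bytes_emitted=0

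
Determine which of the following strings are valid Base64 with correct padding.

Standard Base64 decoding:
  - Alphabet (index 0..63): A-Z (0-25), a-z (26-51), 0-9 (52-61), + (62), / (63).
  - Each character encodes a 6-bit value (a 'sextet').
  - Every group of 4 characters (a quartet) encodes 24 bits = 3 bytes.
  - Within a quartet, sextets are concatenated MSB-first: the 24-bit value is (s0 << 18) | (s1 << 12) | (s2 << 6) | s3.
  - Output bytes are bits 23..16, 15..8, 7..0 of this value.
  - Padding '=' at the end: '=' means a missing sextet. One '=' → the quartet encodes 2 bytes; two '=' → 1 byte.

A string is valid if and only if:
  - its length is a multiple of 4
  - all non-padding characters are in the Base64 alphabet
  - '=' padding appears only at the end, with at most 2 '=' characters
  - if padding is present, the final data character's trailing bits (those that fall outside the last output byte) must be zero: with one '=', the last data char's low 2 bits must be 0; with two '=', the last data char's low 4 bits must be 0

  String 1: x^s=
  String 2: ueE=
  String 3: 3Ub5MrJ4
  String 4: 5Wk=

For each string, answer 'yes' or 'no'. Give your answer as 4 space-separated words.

String 1: 'x^s=' → invalid (bad char(s): ['^'])
String 2: 'ueE=' → valid
String 3: '3Ub5MrJ4' → valid
String 4: '5Wk=' → valid

Answer: no yes yes yes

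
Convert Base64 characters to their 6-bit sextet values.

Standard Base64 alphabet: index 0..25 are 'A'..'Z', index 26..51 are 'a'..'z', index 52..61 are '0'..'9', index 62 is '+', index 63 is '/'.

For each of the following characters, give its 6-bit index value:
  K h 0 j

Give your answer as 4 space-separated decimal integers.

'K': A..Z range, ord('K') − ord('A') = 10
'h': a..z range, 26 + ord('h') − ord('a') = 33
'0': 0..9 range, 52 + ord('0') − ord('0') = 52
'j': a..z range, 26 + ord('j') − ord('a') = 35

Answer: 10 33 52 35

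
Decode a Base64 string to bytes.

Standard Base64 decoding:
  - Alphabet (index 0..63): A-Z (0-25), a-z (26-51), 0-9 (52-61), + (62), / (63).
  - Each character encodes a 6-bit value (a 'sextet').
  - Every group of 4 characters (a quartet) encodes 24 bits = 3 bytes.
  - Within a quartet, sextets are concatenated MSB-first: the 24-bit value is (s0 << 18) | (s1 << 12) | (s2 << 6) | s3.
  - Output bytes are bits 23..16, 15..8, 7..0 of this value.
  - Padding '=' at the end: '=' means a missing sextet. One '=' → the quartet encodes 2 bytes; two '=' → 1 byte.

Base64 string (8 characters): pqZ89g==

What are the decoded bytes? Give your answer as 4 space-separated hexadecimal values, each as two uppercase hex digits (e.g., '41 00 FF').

After char 0 ('p'=41): chars_in_quartet=1 acc=0x29 bytes_emitted=0
After char 1 ('q'=42): chars_in_quartet=2 acc=0xA6A bytes_emitted=0
After char 2 ('Z'=25): chars_in_quartet=3 acc=0x29A99 bytes_emitted=0
After char 3 ('8'=60): chars_in_quartet=4 acc=0xA6A67C -> emit A6 A6 7C, reset; bytes_emitted=3
After char 4 ('9'=61): chars_in_quartet=1 acc=0x3D bytes_emitted=3
After char 5 ('g'=32): chars_in_quartet=2 acc=0xF60 bytes_emitted=3
Padding '==': partial quartet acc=0xF60 -> emit F6; bytes_emitted=4

Answer: A6 A6 7C F6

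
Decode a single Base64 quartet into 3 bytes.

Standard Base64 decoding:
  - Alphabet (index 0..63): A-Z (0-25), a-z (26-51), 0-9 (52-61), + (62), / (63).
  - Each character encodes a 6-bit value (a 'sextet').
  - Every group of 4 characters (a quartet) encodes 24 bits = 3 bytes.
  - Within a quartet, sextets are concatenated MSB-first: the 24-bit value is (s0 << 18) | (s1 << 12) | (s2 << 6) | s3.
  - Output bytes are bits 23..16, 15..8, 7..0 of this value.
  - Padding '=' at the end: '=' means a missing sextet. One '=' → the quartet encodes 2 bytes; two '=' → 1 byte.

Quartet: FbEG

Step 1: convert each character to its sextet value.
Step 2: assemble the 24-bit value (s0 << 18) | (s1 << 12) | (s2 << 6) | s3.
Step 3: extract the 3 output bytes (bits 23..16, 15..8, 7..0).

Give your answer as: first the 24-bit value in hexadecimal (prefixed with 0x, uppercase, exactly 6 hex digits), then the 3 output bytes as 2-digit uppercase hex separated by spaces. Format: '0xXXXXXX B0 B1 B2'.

Answer: 0x15B106 15 B1 06

Derivation:
Sextets: F=5, b=27, E=4, G=6
24-bit: (5<<18) | (27<<12) | (4<<6) | 6
      = 0x140000 | 0x01B000 | 0x000100 | 0x000006
      = 0x15B106
Bytes: (v>>16)&0xFF=15, (v>>8)&0xFF=B1, v&0xFF=06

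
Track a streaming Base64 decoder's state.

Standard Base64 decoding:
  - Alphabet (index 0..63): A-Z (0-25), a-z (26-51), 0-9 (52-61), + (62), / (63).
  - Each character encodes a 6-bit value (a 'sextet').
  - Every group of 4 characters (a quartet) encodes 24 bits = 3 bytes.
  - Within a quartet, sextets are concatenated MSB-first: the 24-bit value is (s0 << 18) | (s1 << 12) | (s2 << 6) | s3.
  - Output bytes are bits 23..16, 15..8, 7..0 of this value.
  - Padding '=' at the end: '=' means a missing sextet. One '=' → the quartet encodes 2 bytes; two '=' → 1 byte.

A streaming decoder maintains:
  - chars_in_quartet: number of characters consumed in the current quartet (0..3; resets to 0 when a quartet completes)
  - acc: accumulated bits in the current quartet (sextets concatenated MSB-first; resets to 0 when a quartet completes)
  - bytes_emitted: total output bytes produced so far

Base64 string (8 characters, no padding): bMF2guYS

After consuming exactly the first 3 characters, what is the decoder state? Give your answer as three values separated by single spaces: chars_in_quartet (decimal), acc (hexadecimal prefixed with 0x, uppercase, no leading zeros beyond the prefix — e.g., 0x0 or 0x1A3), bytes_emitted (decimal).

Answer: 3 0x1B305 0

Derivation:
After char 0 ('b'=27): chars_in_quartet=1 acc=0x1B bytes_emitted=0
After char 1 ('M'=12): chars_in_quartet=2 acc=0x6CC bytes_emitted=0
After char 2 ('F'=5): chars_in_quartet=3 acc=0x1B305 bytes_emitted=0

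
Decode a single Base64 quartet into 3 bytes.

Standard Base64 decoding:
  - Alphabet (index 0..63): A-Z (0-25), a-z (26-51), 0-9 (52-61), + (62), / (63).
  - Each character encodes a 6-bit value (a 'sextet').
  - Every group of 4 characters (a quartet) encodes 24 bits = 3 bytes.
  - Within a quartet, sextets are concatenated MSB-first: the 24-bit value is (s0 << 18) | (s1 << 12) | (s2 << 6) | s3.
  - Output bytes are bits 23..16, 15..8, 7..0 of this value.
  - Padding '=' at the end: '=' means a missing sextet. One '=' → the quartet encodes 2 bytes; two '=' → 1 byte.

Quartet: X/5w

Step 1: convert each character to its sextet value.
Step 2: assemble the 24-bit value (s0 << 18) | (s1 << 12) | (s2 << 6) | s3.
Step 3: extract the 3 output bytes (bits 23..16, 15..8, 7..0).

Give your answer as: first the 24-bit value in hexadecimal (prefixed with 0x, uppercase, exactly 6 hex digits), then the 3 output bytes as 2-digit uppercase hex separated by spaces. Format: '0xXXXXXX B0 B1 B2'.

Answer: 0x5FFE70 5F FE 70

Derivation:
Sextets: X=23, /=63, 5=57, w=48
24-bit: (23<<18) | (63<<12) | (57<<6) | 48
      = 0x5C0000 | 0x03F000 | 0x000E40 | 0x000030
      = 0x5FFE70
Bytes: (v>>16)&0xFF=5F, (v>>8)&0xFF=FE, v&0xFF=70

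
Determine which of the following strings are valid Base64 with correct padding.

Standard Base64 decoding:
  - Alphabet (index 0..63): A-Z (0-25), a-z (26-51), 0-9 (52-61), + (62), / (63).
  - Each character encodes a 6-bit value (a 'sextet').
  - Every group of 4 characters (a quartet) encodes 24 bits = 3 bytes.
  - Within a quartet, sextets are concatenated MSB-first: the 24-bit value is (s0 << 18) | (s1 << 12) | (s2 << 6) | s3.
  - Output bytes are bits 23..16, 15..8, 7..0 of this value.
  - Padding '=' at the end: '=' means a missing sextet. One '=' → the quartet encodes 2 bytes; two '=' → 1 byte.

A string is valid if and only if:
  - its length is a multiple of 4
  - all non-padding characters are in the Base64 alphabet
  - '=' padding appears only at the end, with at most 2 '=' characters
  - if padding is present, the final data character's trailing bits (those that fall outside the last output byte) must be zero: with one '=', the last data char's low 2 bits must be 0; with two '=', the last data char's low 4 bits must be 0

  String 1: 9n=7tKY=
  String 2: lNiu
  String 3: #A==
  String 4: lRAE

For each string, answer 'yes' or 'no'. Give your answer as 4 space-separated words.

Answer: no yes no yes

Derivation:
String 1: '9n=7tKY=' → invalid (bad char(s): ['=']; '=' in middle)
String 2: 'lNiu' → valid
String 3: '#A==' → invalid (bad char(s): ['#'])
String 4: 'lRAE' → valid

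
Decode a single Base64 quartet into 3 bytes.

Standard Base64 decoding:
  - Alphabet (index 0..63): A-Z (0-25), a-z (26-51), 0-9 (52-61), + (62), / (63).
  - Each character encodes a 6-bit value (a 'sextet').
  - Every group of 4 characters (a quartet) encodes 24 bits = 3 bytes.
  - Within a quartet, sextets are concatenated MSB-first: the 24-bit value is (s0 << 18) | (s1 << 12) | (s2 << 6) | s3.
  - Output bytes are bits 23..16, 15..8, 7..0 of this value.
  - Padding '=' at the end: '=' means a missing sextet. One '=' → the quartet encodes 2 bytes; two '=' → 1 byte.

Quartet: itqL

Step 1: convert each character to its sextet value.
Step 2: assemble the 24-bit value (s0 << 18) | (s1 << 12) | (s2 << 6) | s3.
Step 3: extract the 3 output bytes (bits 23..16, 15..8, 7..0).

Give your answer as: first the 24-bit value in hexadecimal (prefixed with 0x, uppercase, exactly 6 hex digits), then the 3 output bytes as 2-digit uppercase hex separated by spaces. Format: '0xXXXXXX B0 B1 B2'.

Answer: 0x8ADA8B 8A DA 8B

Derivation:
Sextets: i=34, t=45, q=42, L=11
24-bit: (34<<18) | (45<<12) | (42<<6) | 11
      = 0x880000 | 0x02D000 | 0x000A80 | 0x00000B
      = 0x8ADA8B
Bytes: (v>>16)&0xFF=8A, (v>>8)&0xFF=DA, v&0xFF=8B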